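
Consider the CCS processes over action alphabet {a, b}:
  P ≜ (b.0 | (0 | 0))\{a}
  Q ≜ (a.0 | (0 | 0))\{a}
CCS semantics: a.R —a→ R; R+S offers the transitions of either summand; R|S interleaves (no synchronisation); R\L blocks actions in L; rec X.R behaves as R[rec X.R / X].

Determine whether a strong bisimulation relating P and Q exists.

LTS(P): 2 reachable states
  m0 = (b.0 | (0 | 0))\{a} has moves ··b··> m1
  m1 = (0 | (0 | 0))\{a} has moves deadlocked
LTS(Q): 1 reachable states
  n0 = (a.0 | (0 | 0))\{a} has moves deadlocked
Partition-refinement fixed point:
  B0 = {m0}
  B1 = {m1, n0}
m0 ∈ B0, n0 ∈ B1 → different blocks

NO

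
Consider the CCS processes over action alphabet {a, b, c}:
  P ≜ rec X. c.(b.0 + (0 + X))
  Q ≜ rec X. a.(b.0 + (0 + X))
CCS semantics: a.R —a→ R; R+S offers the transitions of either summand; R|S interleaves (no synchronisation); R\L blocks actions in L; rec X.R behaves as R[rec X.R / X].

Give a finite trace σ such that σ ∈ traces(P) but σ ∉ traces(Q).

Reachable graph of P (3 states):
  p0 = rec X. c.(b.0 + (0 + X)) | ··c··> p1
  p1 = b.0 + (0 + (rec X. c.(b.0 + (0 + X)))) | ··b··> p2, ··c··> p1
  p2 = 0 | deadlocked
Reachable graph of Q (3 states):
  q0 = rec X. a.(b.0 + (0 + X)) | ··a··> q1
  q1 = b.0 + (0 + (rec X. a.(b.0 + (0 + X)))) | ··a··> q1, ··b··> q2
  q2 = 0 | deadlocked
Executing c from P (initial set {p0}):
  step 1 (c): {p1}
  P completes σ.
Executing c from Q (initial set {q0}):
  step 1 (c): ∅ (Q stuck)

c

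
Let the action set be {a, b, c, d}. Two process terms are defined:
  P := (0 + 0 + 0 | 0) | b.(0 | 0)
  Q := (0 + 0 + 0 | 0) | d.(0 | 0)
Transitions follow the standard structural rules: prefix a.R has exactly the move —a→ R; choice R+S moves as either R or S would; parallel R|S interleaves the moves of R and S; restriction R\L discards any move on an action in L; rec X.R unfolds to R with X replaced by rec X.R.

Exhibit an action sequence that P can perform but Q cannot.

b

Reachable graph of P (2 states):
  u0 = (0 + 0 + 0 | 0) | b.(0 | 0) → =b=> u1
  u1 = (0 + 0 + 0 | 0) | (0 | 0) → (no moves)
Reachable graph of Q (2 states):
  v0 = (0 + 0 + 0 | 0) | d.(0 | 0) → =d=> v1
  v1 = (0 + 0 + 0 | 0) | (0 | 0) → (no moves)
Trace ⟨b⟩ through P, begin at {u0}:
  step 1 (b): {u1}
  P completes σ.
Trace ⟨b⟩ through Q, begin at {v0}:
  step 1 (b): ∅  — Q cannot continue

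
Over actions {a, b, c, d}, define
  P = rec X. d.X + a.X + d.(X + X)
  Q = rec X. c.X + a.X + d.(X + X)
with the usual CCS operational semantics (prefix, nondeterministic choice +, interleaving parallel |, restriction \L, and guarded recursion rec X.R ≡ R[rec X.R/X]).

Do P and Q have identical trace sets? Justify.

trace-distinct — witness ⟨c⟩

P's transition system — 2 states:
  u0 = rec X. d.X + a.X + d.(X + X) → --a--▸ u0, --d--▸ u0, --d--▸ u1
  u1 = (rec X. d.X + a.X + d.(X + X)) + (rec X. d.X + a.X + d.(X + X)) → --a--▸ u0, --d--▸ u0, --d--▸ u1
Q's transition system — 2 states:
  v0 = rec X. c.X + a.X + d.(X + X) → --a--▸ v0, --c--▸ v0, --d--▸ v1
  v1 = (rec X. c.X + a.X + d.(X + X)) + (rec X. c.X + a.X + d.(X + X)) → --a--▸ v0, --c--▸ v0, --d--▸ v1
Run σ = ⟨c⟩ on Q: start {v0}
  after c @ step 1: {v0}
  — Q admits the full trace.
Run σ = ⟨c⟩ on P: start {u0}
  after c @ step 1: ∅  — P cannot continue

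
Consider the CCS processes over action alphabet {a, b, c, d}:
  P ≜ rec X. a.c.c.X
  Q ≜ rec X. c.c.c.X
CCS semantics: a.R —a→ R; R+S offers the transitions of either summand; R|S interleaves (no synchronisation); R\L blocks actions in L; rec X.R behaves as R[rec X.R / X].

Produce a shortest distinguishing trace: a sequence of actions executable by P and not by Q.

a

LTS(P): 3 reachable states
  u0 = rec X. a.c.c.X ⊢ —a→ u1
  u1 = c.c.(rec X. a.c.c.X) ⊢ —c→ u2
  u2 = c.(rec X. a.c.c.X) ⊢ —c→ u0
LTS(Q): 3 reachable states
  v0 = rec X. c.c.c.X ⊢ —c→ v1
  v1 = c.c.(rec X. c.c.c.X) ⊢ —c→ v2
  v2 = c.(rec X. c.c.c.X) ⊢ —c→ v0
Trace ⟨a⟩ through P, begin at {u0}:
  after a @ step 1: {u1}
  P completes σ.
Trace ⟨a⟩ through Q, begin at {v0}:
  after a @ step 1: no successor for Q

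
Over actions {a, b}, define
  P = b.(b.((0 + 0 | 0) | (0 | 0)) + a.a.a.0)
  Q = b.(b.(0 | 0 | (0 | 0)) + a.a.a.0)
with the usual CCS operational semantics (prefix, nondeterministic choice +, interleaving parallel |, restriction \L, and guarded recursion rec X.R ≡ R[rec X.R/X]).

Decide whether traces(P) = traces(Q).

trace-equivalent

P's transition system — 6 states:
  s0 = b.(b.((0 + 0 | 0) | (0 | 0)) + a.a.a.0) | -b-> s1
  s1 = b.((0 + 0 | 0) | (0 | 0)) + a.a.a.0 | -a-> s2, -b-> s3
  s2 = a.a.0 | -a-> s4
  s3 = (0 + 0 | 0) | (0 | 0) | stopped
  s4 = a.0 | -a-> s5
  s5 = 0 | stopped
Q's transition system — 6 states:
  t0 = b.(b.(0 | 0 | (0 | 0)) + a.a.a.0) | -b-> t1
  t1 = b.(0 | 0 | (0 | 0)) + a.a.a.0 | -a-> t2, -b-> t3
  t2 = a.a.0 | -a-> t4
  t3 = 0 | 0 | (0 | 0) | stopped
  t4 = a.0 | -a-> t5
  t5 = 0 | stopped
Coarsest stable partition (strong bisimilarity classes):
  B0 = {s0, t0}
  B1 = {s1, t1}
  B2 = {s3, s5, t3, t5}
  B3 = {s2, t2}
  B4 = {s4, t4}
s0 ∈ B0, t0 ∈ B0 → same block
Bisimilar ⇒ trace-equivalent.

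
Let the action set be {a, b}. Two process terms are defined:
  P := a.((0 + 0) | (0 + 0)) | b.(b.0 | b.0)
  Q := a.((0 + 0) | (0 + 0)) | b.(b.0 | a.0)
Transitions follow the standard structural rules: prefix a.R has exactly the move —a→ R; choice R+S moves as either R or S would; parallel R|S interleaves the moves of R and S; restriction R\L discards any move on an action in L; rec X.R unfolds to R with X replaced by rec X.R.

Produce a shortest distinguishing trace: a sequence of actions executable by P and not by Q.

P's transition system — 10 states:
  m0 = a.((0 + 0) | (0 + 0)) | b.(b.0 | b.0) | —a→ m1, —b→ m2
  m1 = (0 + 0) | (0 + 0) | b.(b.0 | b.0) | —b→ m3
  m2 = a.((0 + 0) | (0 + 0)) | (b.0 | b.0) | —a→ m3, —b→ m4, —b→ m5
  m3 = (0 + 0) | (0 + 0) | (b.0 | b.0) | —b→ m6, —b→ m7
  m4 = a.((0 + 0) | (0 + 0)) | (0 | b.0) | —a→ m6, —b→ m8
  m5 = a.((0 + 0) | (0 + 0)) | (b.0 | 0) | —a→ m7, —b→ m8
  m6 = (0 + 0) | (0 + 0) | (0 | b.0) | —b→ m9
  m7 = (0 + 0) | (0 + 0) | (b.0 | 0) | —b→ m9
  m8 = a.((0 + 0) | (0 + 0)) | (0 | 0) | —a→ m9
  m9 = (0 + 0) | (0 + 0) | (0 | 0) | ·
Q's transition system — 10 states:
  n0 = a.((0 + 0) | (0 + 0)) | b.(b.0 | a.0) | —a→ n1, —b→ n2
  n1 = (0 + 0) | (0 + 0) | b.(b.0 | a.0) | —b→ n3
  n2 = a.((0 + 0) | (0 + 0)) | (b.0 | a.0) | —a→ n3, —a→ n4, —b→ n5
  n3 = (0 + 0) | (0 + 0) | (b.0 | a.0) | —a→ n6, —b→ n7
  n4 = a.((0 + 0) | (0 + 0)) | (b.0 | 0) | —a→ n6, —b→ n8
  n5 = a.((0 + 0) | (0 + 0)) | (0 | a.0) | —a→ n7, —a→ n8
  n6 = (0 + 0) | (0 + 0) | (b.0 | 0) | —b→ n9
  n7 = (0 + 0) | (0 + 0) | (0 | a.0) | —a→ n9
  n8 = a.((0 + 0) | (0 + 0)) | (0 | 0) | —a→ n9
  n9 = (0 + 0) | (0 + 0) | (0 | 0) | ·
Executing bbb from P (initial set {m0}):
  [1] b ⇒ {m2}
  [2] b ⇒ {m4, m5}
  [3] b ⇒ {m8}
  P completes σ.
Executing bbb from Q (initial set {n0}):
  [1] b ⇒ {n2}
  [2] b ⇒ {n5}
  [3] b ⇒ ∅  — Q cannot continue

bbb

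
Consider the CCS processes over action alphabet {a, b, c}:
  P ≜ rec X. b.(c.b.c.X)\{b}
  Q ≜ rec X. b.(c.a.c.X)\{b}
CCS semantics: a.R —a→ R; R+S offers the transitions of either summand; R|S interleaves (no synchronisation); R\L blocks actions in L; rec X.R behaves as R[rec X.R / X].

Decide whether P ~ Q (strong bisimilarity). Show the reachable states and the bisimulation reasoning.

P's transition system — 3 states:
  m0 = rec X. b.(c.b.c.X)\{b} has moves -b-> m1
  m1 = (c.b.c.(rec X. b.(c.b.c.X)\{b}))\{b} has moves -c-> m2
  m2 = (b.c.(rec X. b.(c.b.c.X)\{b}))\{b} has moves deadlocked
Q's transition system — 5 states:
  n0 = rec X. b.(c.a.c.X)\{b} has moves -b-> n1
  n1 = (c.a.c.(rec X. b.(c.a.c.X)\{b}))\{b} has moves -c-> n2
  n2 = (a.c.(rec X. b.(c.a.c.X)\{b}))\{b} has moves -a-> n3
  n3 = (c.(rec X. b.(c.a.c.X)\{b}))\{b} has moves -c-> n4
  n4 = (rec X. b.(c.a.c.X)\{b})\{b} has moves deadlocked
Coarsest stable partition (strong bisimilarity classes):
  B0 = {m0}
  B1 = {m1, n3}
  B2 = {m2, n4}
  B3 = {n0}
  B4 = {n1}
  B5 = {n2}
m0 ∈ B0, n0 ∈ B3 → different blocks

P ≁ Q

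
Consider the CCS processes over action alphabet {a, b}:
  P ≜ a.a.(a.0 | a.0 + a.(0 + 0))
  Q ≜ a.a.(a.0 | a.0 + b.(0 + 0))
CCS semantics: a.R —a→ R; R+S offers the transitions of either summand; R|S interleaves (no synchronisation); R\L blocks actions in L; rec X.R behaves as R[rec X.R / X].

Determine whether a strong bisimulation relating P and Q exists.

LTS(P): 7 reachable states
  s0 = a.a.(a.0 | a.0 + a.(0 + 0)) ⊢ -a-> s1
  s1 = a.(a.0 | a.0 + a.(0 + 0)) ⊢ -a-> s2
  s2 = a.0 | a.0 + a.(0 + 0) ⊢ -a-> s3, -a-> s4, -a-> s5
  s3 = 0 + 0 ⊢ (no moves)
  s4 = 0 | a.0 ⊢ -a-> s6
  s5 = a.0 | 0 ⊢ -a-> s6
  s6 = 0 | 0 ⊢ (no moves)
LTS(Q): 7 reachable states
  t0 = a.a.(a.0 | a.0 + b.(0 + 0)) ⊢ -a-> t1
  t1 = a.(a.0 | a.0 + b.(0 + 0)) ⊢ -a-> t2
  t2 = a.0 | a.0 + b.(0 + 0) ⊢ -a-> t3, -a-> t4, -b-> t5
  t3 = 0 | a.0 ⊢ -a-> t6
  t4 = a.0 | 0 ⊢ -a-> t6
  t5 = 0 + 0 ⊢ (no moves)
  t6 = 0 | 0 ⊢ (no moves)
Coarsest stable partition (strong bisimilarity classes):
  B0 = {s0}
  B1 = {s1}
  B2 = {s2}
  B3 = {s3, s6, t5, t6}
  B4 = {s4, s5, t3, t4}
  B5 = {t0}
  B6 = {t1}
  B7 = {t2}
s0 ∈ B0, t0 ∈ B5 → different blocks

P ≁ Q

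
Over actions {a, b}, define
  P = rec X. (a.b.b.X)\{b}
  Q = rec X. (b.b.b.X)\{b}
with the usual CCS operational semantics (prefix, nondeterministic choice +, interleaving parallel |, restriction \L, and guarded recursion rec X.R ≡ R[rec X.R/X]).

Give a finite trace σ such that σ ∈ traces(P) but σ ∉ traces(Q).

P's transition system — 2 states:
  u0 = rec X. (a.b.b.X)\{b} :: =a=> u1
  u1 = (b.b.(rec X. (a.b.b.X)\{b}))\{b} :: stopped
Q's transition system — 1 states:
  v0 = rec X. (b.b.b.X)\{b} :: stopped
Run σ = ⟨a⟩ on P: start {u0}
  step 1 (a): {u1}
  — P admits the full trace.
Run σ = ⟨a⟩ on Q: start {v0}
  step 1 (a): ∅  — Q cannot continue

a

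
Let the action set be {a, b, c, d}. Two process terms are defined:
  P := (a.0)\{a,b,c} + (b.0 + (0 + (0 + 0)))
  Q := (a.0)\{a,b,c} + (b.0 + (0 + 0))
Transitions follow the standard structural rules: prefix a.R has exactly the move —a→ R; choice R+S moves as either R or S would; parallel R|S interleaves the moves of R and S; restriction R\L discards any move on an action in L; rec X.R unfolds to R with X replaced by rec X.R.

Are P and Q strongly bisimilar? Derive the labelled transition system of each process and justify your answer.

LTS(P): 2 reachable states
  u0 = (a.0)\{a,b,c} + (b.0 + (0 + (0 + 0))) | -b-> u1
  u1 = 0 | ·
LTS(Q): 2 reachable states
  v0 = (a.0)\{a,b,c} + (b.0 + (0 + 0)) | -b-> v1
  v1 = 0 | ·
Coarsest stable partition (strong bisimilarity classes):
  B0 = {u0, v0}
  B1 = {u1, v1}
u0 ∈ B0, v0 ∈ B0 → same block

YES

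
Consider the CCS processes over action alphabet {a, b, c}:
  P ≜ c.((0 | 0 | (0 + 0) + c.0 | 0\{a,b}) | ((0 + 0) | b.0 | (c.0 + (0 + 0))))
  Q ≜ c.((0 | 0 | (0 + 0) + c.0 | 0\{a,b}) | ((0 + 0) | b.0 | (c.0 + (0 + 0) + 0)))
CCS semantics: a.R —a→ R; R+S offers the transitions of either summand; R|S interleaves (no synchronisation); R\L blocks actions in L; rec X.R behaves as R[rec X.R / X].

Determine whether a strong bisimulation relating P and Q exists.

P's transition system — 9 states:
  u0 = c.((0 | 0 | (0 + 0) + c.0 | 0\{a,b}) | ((0 + 0) | b.0 | (c.0 + (0 + 0)))) ⊢ --c--▸ u1
  u1 = (0 | 0 | (0 + 0) + c.0 | 0\{a,b}) | ((0 + 0) | b.0 | (c.0 + (0 + 0))) ⊢ --b--▸ u2, --c--▸ u3, --c--▸ u4
  u2 = (0 | 0 | (0 + 0) + c.0 | 0\{a,b}) | ((0 + 0) | 0 | (c.0 + (0 + 0))) ⊢ --c--▸ u5, --c--▸ u6
  u3 = (0 | 0 | (0 + 0) + c.0 | 0\{a,b}) | ((0 + 0) | b.0 | 0) ⊢ --b--▸ u5, --c--▸ u7
  u4 = 0 | 0\{a,b} | ((0 + 0) | b.0 | (c.0 + (0 + 0))) ⊢ --b--▸ u6, --c--▸ u7
  u5 = (0 | 0 | (0 + 0) + c.0 | 0\{a,b}) | ((0 + 0) | 0 | 0) ⊢ --c--▸ u8
  u6 = 0 | 0\{a,b} | ((0 + 0) | 0 | (c.0 + (0 + 0))) ⊢ --c--▸ u8
  u7 = 0 | 0\{a,b} | ((0 + 0) | b.0 | 0) ⊢ --b--▸ u8
  u8 = 0 | 0\{a,b} | ((0 + 0) | 0 | 0) ⊢ ·
Q's transition system — 9 states:
  v0 = c.((0 | 0 | (0 + 0) + c.0 | 0\{a,b}) | ((0 + 0) | b.0 | (c.0 + (0 + 0) + 0))) ⊢ --c--▸ v1
  v1 = (0 | 0 | (0 + 0) + c.0 | 0\{a,b}) | ((0 + 0) | b.0 | (c.0 + (0 + 0) + 0)) ⊢ --b--▸ v2, --c--▸ v3, --c--▸ v4
  v2 = (0 | 0 | (0 + 0) + c.0 | 0\{a,b}) | ((0 + 0) | 0 | (c.0 + (0 + 0) + 0)) ⊢ --c--▸ v5, --c--▸ v6
  v3 = (0 | 0 | (0 + 0) + c.0 | 0\{a,b}) | ((0 + 0) | b.0 | 0) ⊢ --b--▸ v5, --c--▸ v7
  v4 = 0 | 0\{a,b} | ((0 + 0) | b.0 | (c.0 + (0 + 0) + 0)) ⊢ --b--▸ v6, --c--▸ v7
  v5 = (0 | 0 | (0 + 0) + c.0 | 0\{a,b}) | ((0 + 0) | 0 | 0) ⊢ --c--▸ v8
  v6 = 0 | 0\{a,b} | ((0 + 0) | 0 | (c.0 + (0 + 0) + 0)) ⊢ --c--▸ v8
  v7 = 0 | 0\{a,b} | ((0 + 0) | b.0 | 0) ⊢ --b--▸ v8
  v8 = 0 | 0\{a,b} | ((0 + 0) | 0 | 0) ⊢ ·
Partition-refinement fixed point:
  B0 = {u0, v0}
  B1 = {u1, v1}
  B2 = {u3, u4, v3, v4}
  B3 = {u5, u6, v5, v6}
  B4 = {u8, v8}
  B5 = {u7, v7}
  B6 = {u2, v2}
u0 ∈ B0, v0 ∈ B0 → same block

P ~ Q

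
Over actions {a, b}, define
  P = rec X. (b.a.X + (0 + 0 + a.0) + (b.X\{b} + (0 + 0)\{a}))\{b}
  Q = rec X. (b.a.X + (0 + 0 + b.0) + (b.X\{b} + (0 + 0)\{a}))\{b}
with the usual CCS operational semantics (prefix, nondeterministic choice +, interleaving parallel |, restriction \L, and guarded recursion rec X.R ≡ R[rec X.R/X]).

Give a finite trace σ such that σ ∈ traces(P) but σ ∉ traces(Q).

a

Reachable graph of P (2 states):
  m0 = rec X. (b.a.X + (0 + 0 + a.0) + (b.X\{b} + (0 + 0)\{a}))\{b} :: ··a··> m1
  m1 = 0\{b} :: (no moves)
Reachable graph of Q (1 states):
  n0 = rec X. (b.a.X + (0 + 0 + b.0) + (b.X\{b} + (0 + 0)\{a}))\{b} :: (no moves)
Executing a from P (initial set {m0}):
  step 1 (a): {m1}
  P completes σ.
Executing a from Q (initial set {n0}):
  step 1 (a): no successor for Q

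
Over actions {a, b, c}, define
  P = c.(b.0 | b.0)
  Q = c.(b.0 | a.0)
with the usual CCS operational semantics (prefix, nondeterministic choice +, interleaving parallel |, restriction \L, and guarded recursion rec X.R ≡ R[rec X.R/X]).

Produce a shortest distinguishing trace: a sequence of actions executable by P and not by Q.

P's transition system — 5 states:
  u0 = c.(b.0 | b.0) ⊢ ··c··> u1
  u1 = b.0 | b.0 ⊢ ··b··> u2, ··b··> u3
  u2 = 0 | b.0 ⊢ ··b··> u4
  u3 = b.0 | 0 ⊢ ··b··> u4
  u4 = 0 | 0 ⊢ stopped
Q's transition system — 5 states:
  v0 = c.(b.0 | a.0) ⊢ ··c··> v1
  v1 = b.0 | a.0 ⊢ ··a··> v2, ··b··> v3
  v2 = b.0 | 0 ⊢ ··b··> v4
  v3 = 0 | a.0 ⊢ ··a··> v4
  v4 = 0 | 0 ⊢ stopped
Trace ⟨cbb⟩ through P, begin at {u0}:
  after c @ step 1: {u1}
  after b @ step 2: {u2, u3}
  after b @ step 3: {u4}
  P completes σ.
Trace ⟨cbb⟩ through Q, begin at {v0}:
  after c @ step 1: {v1}
  after b @ step 2: {v3}
  after b @ step 3: no successor for Q

cbb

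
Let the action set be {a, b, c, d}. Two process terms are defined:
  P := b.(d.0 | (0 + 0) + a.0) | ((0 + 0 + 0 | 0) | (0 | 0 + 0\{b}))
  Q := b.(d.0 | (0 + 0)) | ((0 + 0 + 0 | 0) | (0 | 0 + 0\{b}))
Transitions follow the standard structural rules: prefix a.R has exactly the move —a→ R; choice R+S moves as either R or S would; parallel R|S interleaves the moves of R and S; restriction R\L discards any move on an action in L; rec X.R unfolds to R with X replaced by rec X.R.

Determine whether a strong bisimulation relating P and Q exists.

not bisimilar

LTS(P): 4 reachable states
  u0 = b.(d.0 | (0 + 0) + a.0) | ((0 + 0 + 0 | 0) | (0 | 0 + 0\{b})) ⊢ --b--▸ u1
  u1 = (d.0 | (0 + 0) + a.0) | ((0 + 0 + 0 | 0) | (0 | 0 + 0\{b})) ⊢ --a--▸ u2, --d--▸ u3
  u2 = 0 | ((0 + 0 + 0 | 0) | (0 | 0 + 0\{b})) ⊢ deadlocked
  u3 = 0 | (0 + 0) | ((0 + 0 + 0 | 0) | (0 | 0 + 0\{b})) ⊢ deadlocked
LTS(Q): 3 reachable states
  v0 = b.(d.0 | (0 + 0)) | ((0 + 0 + 0 | 0) | (0 | 0 + 0\{b})) ⊢ --b--▸ v1
  v1 = d.0 | (0 + 0) | ((0 + 0 + 0 | 0) | (0 | 0 + 0\{b})) ⊢ --d--▸ v2
  v2 = 0 | (0 + 0) | ((0 + 0 + 0 | 0) | (0 | 0 + 0\{b})) ⊢ deadlocked
Coarsest stable partition (strong bisimilarity classes):
  B0 = {u0}
  B1 = {u1}
  B2 = {u2, u3, v2}
  B3 = {v0}
  B4 = {v1}
u0 ∈ B0, v0 ∈ B3 → different blocks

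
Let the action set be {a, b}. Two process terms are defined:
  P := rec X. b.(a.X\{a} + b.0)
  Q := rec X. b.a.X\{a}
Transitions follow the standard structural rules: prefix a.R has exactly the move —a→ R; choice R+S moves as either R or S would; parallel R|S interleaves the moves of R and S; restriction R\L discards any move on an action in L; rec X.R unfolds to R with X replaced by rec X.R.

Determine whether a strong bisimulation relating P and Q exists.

P's transition system — 6 states:
  s0 = rec X. b.(a.X\{a} + b.0) → =b=> s1
  s1 = a.(rec X. b.(a.X\{a} + b.0))\{a} + b.0 → =a=> s2, =b=> s3
  s2 = (rec X. b.(a.X\{a} + b.0))\{a} → =b=> s4
  s3 = 0 → deadlocked
  s4 = (a.(rec X. b.(a.X\{a} + b.0))\{a} + b.0)\{a} → =b=> s5
  s5 = 0\{a} → deadlocked
Q's transition system — 4 states:
  t0 = rec X. b.a.X\{a} → =b=> t1
  t1 = a.(rec X. b.a.X\{a})\{a} → =a=> t2
  t2 = (rec X. b.a.X\{a})\{a} → =b=> t3
  t3 = (a.(rec X. b.a.X\{a})\{a})\{a} → deadlocked
Coarsest stable partition (strong bisimilarity classes):
  B0 = {s0}
  B1 = {s1}
  B2 = {s2}
  B3 = {s4, t2}
  B4 = {s3, s5, t3}
  B5 = {t0}
  B6 = {t1}
s0 ∈ B0, t0 ∈ B5 → different blocks

not bisimilar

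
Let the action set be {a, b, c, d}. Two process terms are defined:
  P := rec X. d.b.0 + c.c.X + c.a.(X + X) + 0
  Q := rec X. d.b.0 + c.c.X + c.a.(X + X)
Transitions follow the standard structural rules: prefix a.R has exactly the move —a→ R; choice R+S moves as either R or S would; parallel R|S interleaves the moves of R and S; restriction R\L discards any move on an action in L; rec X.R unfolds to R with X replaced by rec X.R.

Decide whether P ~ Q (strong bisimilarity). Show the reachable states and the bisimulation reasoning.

YES

Reachable graph of P (6 states):
  p0 = rec X. d.b.0 + c.c.X + c.a.(X + X) + 0 | -c-> p1, -c-> p2, -d-> p3
  p1 = a.((rec X. d.b.0 + c.c.X + c.a.(X + X) + 0) + (rec X. d.b.0 + c.c.X + c.a.(X + X) + 0)) | -a-> p4
  p2 = c.(rec X. d.b.0 + c.c.X + c.a.(X + X) + 0) | -c-> p0
  p3 = b.0 | -b-> p5
  p4 = (rec X. d.b.0 + c.c.X + c.a.(X + X) + 0) + (rec X. d.b.0 + c.c.X + c.a.(X + X) + 0) | -c-> p1, -c-> p2, -d-> p3
  p5 = 0 | ∅
Reachable graph of Q (6 states):
  q0 = rec X. d.b.0 + c.c.X + c.a.(X + X) | -c-> q1, -c-> q2, -d-> q3
  q1 = a.((rec X. d.b.0 + c.c.X + c.a.(X + X)) + (rec X. d.b.0 + c.c.X + c.a.(X + X))) | -a-> q4
  q2 = c.(rec X. d.b.0 + c.c.X + c.a.(X + X)) | -c-> q0
  q3 = b.0 | -b-> q5
  q4 = (rec X. d.b.0 + c.c.X + c.a.(X + X)) + (rec X. d.b.0 + c.c.X + c.a.(X + X)) | -c-> q1, -c-> q2, -d-> q3
  q5 = 0 | ∅
Bisimilarity quotient blocks:
  B0 = {p0, p4, q0, q4}
  B1 = {p2, q2}
  B2 = {p3, q3}
  B3 = {p5, q5}
  B4 = {p1, q1}
p0 ∈ B0, q0 ∈ B0 → same block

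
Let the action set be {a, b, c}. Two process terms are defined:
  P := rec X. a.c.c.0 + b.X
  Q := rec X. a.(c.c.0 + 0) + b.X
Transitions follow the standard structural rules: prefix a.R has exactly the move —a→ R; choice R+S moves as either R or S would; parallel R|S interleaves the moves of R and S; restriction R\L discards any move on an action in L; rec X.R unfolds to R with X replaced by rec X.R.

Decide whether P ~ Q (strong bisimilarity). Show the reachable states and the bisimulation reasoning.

P ~ Q

P's transition system — 4 states:
  s0 = rec X. a.c.c.0 + b.X | --a--▸ s1, --b--▸ s0
  s1 = c.c.0 | --c--▸ s2
  s2 = c.0 | --c--▸ s3
  s3 = 0 | ·
Q's transition system — 4 states:
  t0 = rec X. a.(c.c.0 + 0) + b.X | --a--▸ t1, --b--▸ t0
  t1 = c.c.0 + 0 | --c--▸ t2
  t2 = c.0 | --c--▸ t3
  t3 = 0 | ·
Partition-refinement fixed point:
  B0 = {s0, t0}
  B1 = {s1, t1}
  B2 = {s2, t2}
  B3 = {s3, t3}
s0 ∈ B0, t0 ∈ B0 → same block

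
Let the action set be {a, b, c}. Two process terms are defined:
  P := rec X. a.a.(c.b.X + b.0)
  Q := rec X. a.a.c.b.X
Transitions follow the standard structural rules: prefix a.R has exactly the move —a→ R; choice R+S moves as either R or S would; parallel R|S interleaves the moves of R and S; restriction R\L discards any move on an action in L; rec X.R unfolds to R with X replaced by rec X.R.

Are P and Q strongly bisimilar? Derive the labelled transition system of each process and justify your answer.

NO

Reachable graph of P (5 states):
  s0 = rec X. a.a.(c.b.X + b.0) | --a--▸ s1
  s1 = a.(c.b.(rec X. a.a.(c.b.X + b.0)) + b.0) | --a--▸ s2
  s2 = c.b.(rec X. a.a.(c.b.X + b.0)) + b.0 | --b--▸ s3, --c--▸ s4
  s3 = 0 | ∅
  s4 = b.(rec X. a.a.(c.b.X + b.0)) | --b--▸ s0
Reachable graph of Q (4 states):
  t0 = rec X. a.a.c.b.X | --a--▸ t1
  t1 = a.c.b.(rec X. a.a.c.b.X) | --a--▸ t2
  t2 = c.b.(rec X. a.a.c.b.X) | --c--▸ t3
  t3 = b.(rec X. a.a.c.b.X) | --b--▸ t0
Coarsest stable partition (strong bisimilarity classes):
  B0 = {s0}
  B1 = {s1}
  B2 = {s2}
  B3 = {s4}
  B4 = {s3}
  B5 = {t0}
  B6 = {t1}
  B7 = {t2}
  B8 = {t3}
s0 ∈ B0, t0 ∈ B5 → different blocks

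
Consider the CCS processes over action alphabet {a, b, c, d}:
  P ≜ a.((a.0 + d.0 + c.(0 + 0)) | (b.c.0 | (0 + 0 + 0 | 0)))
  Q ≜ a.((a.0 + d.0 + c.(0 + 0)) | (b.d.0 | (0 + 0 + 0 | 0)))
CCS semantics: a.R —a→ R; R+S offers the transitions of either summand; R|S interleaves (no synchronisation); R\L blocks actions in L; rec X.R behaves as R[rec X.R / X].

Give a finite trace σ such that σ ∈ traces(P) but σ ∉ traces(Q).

aabc

Reachable graph of P (10 states):
  u0 = a.((a.0 + d.0 + c.(0 + 0)) | (b.c.0 | (0 + 0 + 0 | 0))) ⊢ -a-> u1
  u1 = (a.0 + d.0 + c.(0 + 0)) | (b.c.0 | (0 + 0 + 0 | 0)) ⊢ -a-> u2, -b-> u3, -c-> u4, -d-> u2
  u2 = 0 | (b.c.0 | (0 + 0 + 0 | 0)) ⊢ -b-> u5
  u3 = (a.0 + d.0 + c.(0 + 0)) | (c.0 | (0 + 0 + 0 | 0)) ⊢ -a-> u5, -c-> u6, -c-> u7, -d-> u5
  u4 = (0 + 0) | (b.c.0 | (0 + 0 + 0 | 0)) ⊢ -b-> u6
  u5 = 0 | (c.0 | (0 + 0 + 0 | 0)) ⊢ -c-> u8
  u6 = (0 + 0) | (c.0 | (0 + 0 + 0 | 0)) ⊢ -c-> u9
  u7 = (a.0 + d.0 + c.(0 + 0)) | (0 | (0 + 0 + 0 | 0)) ⊢ -a-> u8, -c-> u9, -d-> u8
  u8 = 0 | (0 | (0 + 0 + 0 | 0)) ⊢ deadlocked
  u9 = (0 + 0) | (0 | (0 + 0 + 0 | 0)) ⊢ deadlocked
Reachable graph of Q (10 states):
  v0 = a.((a.0 + d.0 + c.(0 + 0)) | (b.d.0 | (0 + 0 + 0 | 0))) ⊢ -a-> v1
  v1 = (a.0 + d.0 + c.(0 + 0)) | (b.d.0 | (0 + 0 + 0 | 0)) ⊢ -a-> v2, -b-> v3, -c-> v4, -d-> v2
  v2 = 0 | (b.d.0 | (0 + 0 + 0 | 0)) ⊢ -b-> v5
  v3 = (a.0 + d.0 + c.(0 + 0)) | (d.0 | (0 + 0 + 0 | 0)) ⊢ -a-> v5, -c-> v6, -d-> v5, -d-> v7
  v4 = (0 + 0) | (b.d.0 | (0 + 0 + 0 | 0)) ⊢ -b-> v6
  v5 = 0 | (d.0 | (0 + 0 + 0 | 0)) ⊢ -d-> v8
  v6 = (0 + 0) | (d.0 | (0 + 0 + 0 | 0)) ⊢ -d-> v9
  v7 = (a.0 + d.0 + c.(0 + 0)) | (0 | (0 + 0 + 0 | 0)) ⊢ -a-> v8, -c-> v9, -d-> v8
  v8 = 0 | (0 | (0 + 0 + 0 | 0)) ⊢ deadlocked
  v9 = (0 + 0) | (0 | (0 + 0 + 0 | 0)) ⊢ deadlocked
Run σ = ⟨aabc⟩ on P: start {u0}
  step 1 (a): {u1}
  step 2 (a): {u2}
  step 3 (b): {u5}
  step 4 (c): {u8}
  P completes σ.
Run σ = ⟨aabc⟩ on Q: start {v0}
  step 1 (a): {v1}
  step 2 (a): {v2}
  step 3 (b): {v5}
  step 4 (c): no successor for Q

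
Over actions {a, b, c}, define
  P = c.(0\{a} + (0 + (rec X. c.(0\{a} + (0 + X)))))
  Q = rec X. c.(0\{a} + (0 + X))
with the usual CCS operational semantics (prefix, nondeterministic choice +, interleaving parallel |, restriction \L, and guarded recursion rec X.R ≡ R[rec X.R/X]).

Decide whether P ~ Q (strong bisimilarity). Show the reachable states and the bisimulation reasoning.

bisimilar

P's transition system — 2 states:
  m0 = c.(0\{a} + (0 + (rec X. c.(0\{a} + (0 + X))))) :: —c→ m1
  m1 = 0\{a} + (0 + (rec X. c.(0\{a} + (0 + X)))) :: —c→ m1
Q's transition system — 2 states:
  n0 = rec X. c.(0\{a} + (0 + X)) :: —c→ n1
  n1 = 0\{a} + (0 + (rec X. c.(0\{a} + (0 + X)))) :: —c→ n1
Partition-refinement fixed point:
  B0 = {m0, m1, n0, n1}
m0 ∈ B0, n0 ∈ B0 → same block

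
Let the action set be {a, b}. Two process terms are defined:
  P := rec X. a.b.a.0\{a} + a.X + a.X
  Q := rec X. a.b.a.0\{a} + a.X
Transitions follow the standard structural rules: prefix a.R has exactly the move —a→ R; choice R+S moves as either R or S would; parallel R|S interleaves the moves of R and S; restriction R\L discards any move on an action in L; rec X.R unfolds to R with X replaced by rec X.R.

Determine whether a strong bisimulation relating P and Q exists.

bisimilar

P's transition system — 4 states:
  s0 = rec X. a.b.a.0\{a} + a.X + a.X | ··a··> s0, ··a··> s1
  s1 = b.a.0\{a} | ··b··> s2
  s2 = a.0\{a} | ··a··> s3
  s3 = 0\{a} | ∅
Q's transition system — 4 states:
  t0 = rec X. a.b.a.0\{a} + a.X | ··a··> t0, ··a··> t1
  t1 = b.a.0\{a} | ··b··> t2
  t2 = a.0\{a} | ··a··> t3
  t3 = 0\{a} | ∅
Bisimilarity quotient blocks:
  B0 = {s0, t0}
  B1 = {s1, t1}
  B2 = {s2, t2}
  B3 = {s3, t3}
s0 ∈ B0, t0 ∈ B0 → same block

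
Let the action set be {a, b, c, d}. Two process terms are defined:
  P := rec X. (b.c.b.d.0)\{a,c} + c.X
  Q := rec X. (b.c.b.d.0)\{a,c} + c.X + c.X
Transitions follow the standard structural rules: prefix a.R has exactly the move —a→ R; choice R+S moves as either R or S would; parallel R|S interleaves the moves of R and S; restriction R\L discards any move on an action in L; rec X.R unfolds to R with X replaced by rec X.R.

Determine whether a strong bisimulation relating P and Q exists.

YES

P's transition system — 2 states:
  m0 = rec X. (b.c.b.d.0)\{a,c} + c.X ⊢ =b=> m1, =c=> m0
  m1 = (c.b.d.0)\{a,c} ⊢ stopped
Q's transition system — 2 states:
  n0 = rec X. (b.c.b.d.0)\{a,c} + c.X + c.X ⊢ =b=> n1, =c=> n0
  n1 = (c.b.d.0)\{a,c} ⊢ stopped
Coarsest stable partition (strong bisimilarity classes):
  B0 = {m0, n0}
  B1 = {m1, n1}
m0 ∈ B0, n0 ∈ B0 → same block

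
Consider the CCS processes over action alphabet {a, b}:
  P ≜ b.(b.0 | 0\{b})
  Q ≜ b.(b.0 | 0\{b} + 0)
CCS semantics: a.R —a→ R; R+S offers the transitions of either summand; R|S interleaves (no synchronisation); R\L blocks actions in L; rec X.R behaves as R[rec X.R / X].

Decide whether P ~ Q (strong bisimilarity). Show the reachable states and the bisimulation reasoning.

bisimilar

Reachable graph of P (3 states):
  m0 = b.(b.0 | 0\{b}) → -b-> m1
  m1 = b.0 | 0\{b} → -b-> m2
  m2 = 0 | 0\{b} → stopped
Reachable graph of Q (3 states):
  n0 = b.(b.0 | 0\{b} + 0) → -b-> n1
  n1 = b.0 | 0\{b} + 0 → -b-> n2
  n2 = 0 | 0\{b} → stopped
Coarsest stable partition (strong bisimilarity classes):
  B0 = {m0, n0}
  B1 = {m1, n1}
  B2 = {m2, n2}
m0 ∈ B0, n0 ∈ B0 → same block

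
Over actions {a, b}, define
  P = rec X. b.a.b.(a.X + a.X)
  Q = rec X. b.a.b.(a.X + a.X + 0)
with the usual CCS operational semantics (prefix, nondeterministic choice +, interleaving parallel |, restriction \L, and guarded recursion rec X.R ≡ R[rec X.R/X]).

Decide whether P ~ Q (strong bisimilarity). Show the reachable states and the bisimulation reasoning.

YES

Reachable graph of P (4 states):
  s0 = rec X. b.a.b.(a.X + a.X) → —b→ s1
  s1 = a.b.(a.(rec X. b.a.b.(a.X + a.X)) + a.(rec X. b.a.b.(a.X + a.X))) → —a→ s2
  s2 = b.(a.(rec X. b.a.b.(a.X + a.X)) + a.(rec X. b.a.b.(a.X + a.X))) → —b→ s3
  s3 = a.(rec X. b.a.b.(a.X + a.X)) + a.(rec X. b.a.b.(a.X + a.X)) → —a→ s0
Reachable graph of Q (4 states):
  t0 = rec X. b.a.b.(a.X + a.X + 0) → —b→ t1
  t1 = a.b.(a.(rec X. b.a.b.(a.X + a.X + 0)) + a.(rec X. b.a.b.(a.X + a.X + 0)) + 0) → —a→ t2
  t2 = b.(a.(rec X. b.a.b.(a.X + a.X + 0)) + a.(rec X. b.a.b.(a.X + a.X + 0)) + 0) → —b→ t3
  t3 = a.(rec X. b.a.b.(a.X + a.X + 0)) + a.(rec X. b.a.b.(a.X + a.X + 0)) + 0 → —a→ t0
Bisimilarity quotient blocks:
  B0 = {s0, s2, t0, t2}
  B1 = {s1, s3, t1, t3}
s0 ∈ B0, t0 ∈ B0 → same block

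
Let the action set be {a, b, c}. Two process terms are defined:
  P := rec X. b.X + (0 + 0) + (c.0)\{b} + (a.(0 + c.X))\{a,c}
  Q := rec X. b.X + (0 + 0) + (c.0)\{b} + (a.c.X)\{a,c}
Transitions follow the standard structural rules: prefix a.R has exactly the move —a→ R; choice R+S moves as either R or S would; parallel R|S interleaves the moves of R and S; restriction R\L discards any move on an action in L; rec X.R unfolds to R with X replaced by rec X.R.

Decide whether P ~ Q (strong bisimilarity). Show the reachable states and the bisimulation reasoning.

LTS(P): 2 reachable states
  u0 = rec X. b.X + (0 + 0) + (c.0)\{b} + (a.(0 + c.X))\{a,c} | -b-> u0, -c-> u1
  u1 = 0\{b} | ∅
LTS(Q): 2 reachable states
  v0 = rec X. b.X + (0 + 0) + (c.0)\{b} + (a.c.X)\{a,c} | -b-> v0, -c-> v1
  v1 = 0\{b} | ∅
Coarsest stable partition (strong bisimilarity classes):
  B0 = {u0, v0}
  B1 = {u1, v1}
u0 ∈ B0, v0 ∈ B0 → same block

YES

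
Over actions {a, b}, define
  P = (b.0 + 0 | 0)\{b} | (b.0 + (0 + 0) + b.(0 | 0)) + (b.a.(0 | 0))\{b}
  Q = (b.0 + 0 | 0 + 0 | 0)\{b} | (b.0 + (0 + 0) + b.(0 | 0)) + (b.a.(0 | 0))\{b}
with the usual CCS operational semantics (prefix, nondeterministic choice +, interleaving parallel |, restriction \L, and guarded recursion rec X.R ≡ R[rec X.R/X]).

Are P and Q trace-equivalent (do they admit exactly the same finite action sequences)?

trace-equivalent

LTS(P): 3 reachable states
  p0 = (b.0 + 0 | 0)\{b} | (b.0 + (0 + 0) + b.(0 | 0)) + (b.a.(0 | 0))\{b} | —b→ p1, —b→ p2
  p1 = (b.0 + 0 | 0)\{b} | (0 | 0) | ∅
  p2 = (b.0 + 0 | 0)\{b} | 0 | ∅
LTS(Q): 3 reachable states
  q0 = (b.0 + 0 | 0 + 0 | 0)\{b} | (b.0 + (0 + 0) + b.(0 | 0)) + (b.a.(0 | 0))\{b} | —b→ q1, —b→ q2
  q1 = (b.0 + 0 | 0 + 0 | 0)\{b} | (0 | 0) | ∅
  q2 = (b.0 + 0 | 0 + 0 | 0)\{b} | 0 | ∅
Coarsest stable partition (strong bisimilarity classes):
  B0 = {p0, q0}
  B1 = {p1, p2, q1, q2}
p0 ∈ B0, q0 ∈ B0 → same block
Bisimilar ⇒ trace-equivalent.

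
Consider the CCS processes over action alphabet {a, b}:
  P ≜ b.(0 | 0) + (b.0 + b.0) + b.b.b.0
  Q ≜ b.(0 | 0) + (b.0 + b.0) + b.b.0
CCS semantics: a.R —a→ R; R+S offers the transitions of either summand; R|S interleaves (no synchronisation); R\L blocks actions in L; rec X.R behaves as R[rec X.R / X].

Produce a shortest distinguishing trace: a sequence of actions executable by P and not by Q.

bbb

LTS(P): 5 reachable states
  s0 = b.(0 | 0) + (b.0 + b.0) + b.b.b.0 has moves --b--▸ s1, --b--▸ s2, --b--▸ s3
  s1 = 0 has moves ·
  s2 = 0 | 0 has moves ·
  s3 = b.b.0 has moves --b--▸ s4
  s4 = b.0 has moves --b--▸ s1
LTS(Q): 4 reachable states
  t0 = b.(0 | 0) + (b.0 + b.0) + b.b.0 has moves --b--▸ t1, --b--▸ t2, --b--▸ t3
  t1 = 0 has moves ·
  t2 = 0 | 0 has moves ·
  t3 = b.0 has moves --b--▸ t1
Trace ⟨bbb⟩ through P, begin at {s0}:
  step 1 (b): {s1, s2, s3}
  step 2 (b): {s4}
  step 3 (b): {s1}
  P completes σ.
Trace ⟨bbb⟩ through Q, begin at {t0}:
  step 1 (b): {t1, t2, t3}
  step 2 (b): {t1}
  step 3 (b): ∅ (Q stuck)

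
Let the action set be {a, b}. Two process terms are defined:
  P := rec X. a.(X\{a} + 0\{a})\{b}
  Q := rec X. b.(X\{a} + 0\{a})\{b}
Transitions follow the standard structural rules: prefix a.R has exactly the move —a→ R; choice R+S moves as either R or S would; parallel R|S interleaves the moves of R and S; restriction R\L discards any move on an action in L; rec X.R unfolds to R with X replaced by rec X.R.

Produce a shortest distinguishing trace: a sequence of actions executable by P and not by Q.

P's transition system — 2 states:
  u0 = rec X. a.(X\{a} + 0\{a})\{b} | --a--▸ u1
  u1 = ((rec X. a.(X\{a} + 0\{a})\{b})\{a} + 0\{a})\{b} | ∅
Q's transition system — 2 states:
  v0 = rec X. b.(X\{a} + 0\{a})\{b} | --b--▸ v1
  v1 = ((rec X. b.(X\{a} + 0\{a})\{b})\{a} + 0\{a})\{b} | ∅
Executing a from P (initial set {u0}):
  step 1 (a): {u1}
  ✓ P
Executing a from Q (initial set {v0}):
  step 1 (a): ∅  — Q cannot continue

a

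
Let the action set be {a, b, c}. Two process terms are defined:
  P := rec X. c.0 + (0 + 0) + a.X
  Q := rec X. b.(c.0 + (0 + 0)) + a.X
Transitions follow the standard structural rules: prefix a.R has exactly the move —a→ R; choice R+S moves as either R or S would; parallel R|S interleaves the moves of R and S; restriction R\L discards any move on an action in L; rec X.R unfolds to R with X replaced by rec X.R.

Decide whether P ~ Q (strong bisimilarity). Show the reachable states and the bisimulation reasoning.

P ≁ Q

P's transition system — 2 states:
  u0 = rec X. c.0 + (0 + 0) + a.X → -a-> u0, -c-> u1
  u1 = 0 → (no moves)
Q's transition system — 3 states:
  v0 = rec X. b.(c.0 + (0 + 0)) + a.X → -a-> v0, -b-> v1
  v1 = c.0 + (0 + 0) → -c-> v2
  v2 = 0 → (no moves)
Bisimilarity quotient blocks:
  B0 = {u0}
  B1 = {u1, v2}
  B2 = {v0}
  B3 = {v1}
u0 ∈ B0, v0 ∈ B2 → different blocks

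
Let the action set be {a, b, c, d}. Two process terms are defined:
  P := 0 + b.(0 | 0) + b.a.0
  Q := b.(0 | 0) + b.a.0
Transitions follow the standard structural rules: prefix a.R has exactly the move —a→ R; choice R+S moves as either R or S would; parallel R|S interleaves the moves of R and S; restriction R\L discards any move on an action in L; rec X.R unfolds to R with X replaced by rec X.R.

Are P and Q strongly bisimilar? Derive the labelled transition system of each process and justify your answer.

bisimilar

LTS(P): 4 reachable states
  p0 = 0 + b.(0 | 0) + b.a.0 | -b-> p1, -b-> p2
  p1 = 0 | 0 | ∅
  p2 = a.0 | -a-> p3
  p3 = 0 | ∅
LTS(Q): 4 reachable states
  q0 = b.(0 | 0) + b.a.0 | -b-> q1, -b-> q2
  q1 = 0 | 0 | ∅
  q2 = a.0 | -a-> q3
  q3 = 0 | ∅
Partition-refinement fixed point:
  B0 = {p0, q0}
  B1 = {p2, q2}
  B2 = {p1, p3, q1, q3}
p0 ∈ B0, q0 ∈ B0 → same block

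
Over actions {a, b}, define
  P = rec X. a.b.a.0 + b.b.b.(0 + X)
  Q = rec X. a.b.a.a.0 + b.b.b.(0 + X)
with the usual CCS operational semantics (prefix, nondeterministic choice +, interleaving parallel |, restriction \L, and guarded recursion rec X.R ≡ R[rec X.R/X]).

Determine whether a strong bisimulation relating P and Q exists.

not bisimilar

Reachable graph of P (7 states):
  s0 = rec X. a.b.a.0 + b.b.b.(0 + X) ⊢ -a-> s1, -b-> s2
  s1 = b.a.0 ⊢ -b-> s3
  s2 = b.b.(0 + (rec X. a.b.a.0 + b.b.b.(0 + X))) ⊢ -b-> s4
  s3 = a.0 ⊢ -a-> s5
  s4 = b.(0 + (rec X. a.b.a.0 + b.b.b.(0 + X))) ⊢ -b-> s6
  s5 = 0 ⊢ ·
  s6 = 0 + (rec X. a.b.a.0 + b.b.b.(0 + X)) ⊢ -a-> s1, -b-> s2
Reachable graph of Q (8 states):
  t0 = rec X. a.b.a.a.0 + b.b.b.(0 + X) ⊢ -a-> t1, -b-> t2
  t1 = b.a.a.0 ⊢ -b-> t3
  t2 = b.b.(0 + (rec X. a.b.a.a.0 + b.b.b.(0 + X))) ⊢ -b-> t4
  t3 = a.a.0 ⊢ -a-> t5
  t4 = b.(0 + (rec X. a.b.a.a.0 + b.b.b.(0 + X))) ⊢ -b-> t6
  t5 = a.0 ⊢ -a-> t7
  t6 = 0 + (rec X. a.b.a.a.0 + b.b.b.(0 + X)) ⊢ -a-> t1, -b-> t2
  t7 = 0 ⊢ ·
Coarsest stable partition (strong bisimilarity classes):
  B0 = {s0, s6}
  B1 = {s2}
  B2 = {s4}
  B3 = {s1}
  B4 = {s3, t5}
  B5 = {s5, t7}
  B6 = {t0, t6}
  B7 = {t2}
  B8 = {t4}
  B9 = {t1}
  B10 = {t3}
s0 ∈ B0, t0 ∈ B6 → different blocks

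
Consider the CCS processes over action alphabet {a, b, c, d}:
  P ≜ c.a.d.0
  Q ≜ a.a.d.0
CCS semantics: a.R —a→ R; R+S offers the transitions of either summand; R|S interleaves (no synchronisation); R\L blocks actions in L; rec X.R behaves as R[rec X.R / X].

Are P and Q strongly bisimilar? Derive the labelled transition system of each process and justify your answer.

LTS(P): 4 reachable states
  m0 = c.a.d.0 has moves --c--▸ m1
  m1 = a.d.0 has moves --a--▸ m2
  m2 = d.0 has moves --d--▸ m3
  m3 = 0 has moves deadlocked
LTS(Q): 4 reachable states
  n0 = a.a.d.0 has moves --a--▸ n1
  n1 = a.d.0 has moves --a--▸ n2
  n2 = d.0 has moves --d--▸ n3
  n3 = 0 has moves deadlocked
Bisimilarity quotient blocks:
  B0 = {m0}
  B1 = {m1, n1}
  B2 = {m2, n2}
  B3 = {m3, n3}
  B4 = {n0}
m0 ∈ B0, n0 ∈ B4 → different blocks

NO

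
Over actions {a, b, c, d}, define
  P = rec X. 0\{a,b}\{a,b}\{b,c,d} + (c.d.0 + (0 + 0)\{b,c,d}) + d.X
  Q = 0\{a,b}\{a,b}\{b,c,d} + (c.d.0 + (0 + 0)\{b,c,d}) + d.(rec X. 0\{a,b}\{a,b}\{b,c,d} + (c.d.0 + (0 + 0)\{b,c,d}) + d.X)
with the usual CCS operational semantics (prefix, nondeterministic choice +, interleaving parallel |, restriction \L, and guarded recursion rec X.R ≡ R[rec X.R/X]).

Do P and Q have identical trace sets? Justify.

traces(P) = traces(Q)

P's transition system — 3 states:
  m0 = rec X. 0\{a,b}\{a,b}\{b,c,d} + (c.d.0 + (0 + 0)\{b,c,d}) + d.X → -c-> m1, -d-> m0
  m1 = d.0 → -d-> m2
  m2 = 0 → stopped
Q's transition system — 4 states:
  n0 = 0\{a,b}\{a,b}\{b,c,d} + (c.d.0 + (0 + 0)\{b,c,d}) + d.(rec X. 0\{a,b}\{a,b}\{b,c,d} + (c.d.0 + (0 + 0)\{b,c,d}) + d.X) → -c-> n1, -d-> n2
  n1 = d.0 → -d-> n3
  n2 = rec X. 0\{a,b}\{a,b}\{b,c,d} + (c.d.0 + (0 + 0)\{b,c,d}) + d.X → -c-> n1, -d-> n2
  n3 = 0 → stopped
Bisimilarity quotient blocks:
  B0 = {m0, n0, n2}
  B1 = {m1, n1}
  B2 = {m2, n3}
m0 ∈ B0, n0 ∈ B0 → same block
Bisimilar ⇒ trace-equivalent.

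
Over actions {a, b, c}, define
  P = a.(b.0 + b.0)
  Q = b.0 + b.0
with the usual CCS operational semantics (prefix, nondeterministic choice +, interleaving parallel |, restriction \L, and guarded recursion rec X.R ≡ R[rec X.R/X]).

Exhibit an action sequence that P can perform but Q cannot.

a

P's transition system — 3 states:
  p0 = a.(b.0 + b.0) → ··a··> p1
  p1 = b.0 + b.0 → ··b··> p2
  p2 = 0 → (no moves)
Q's transition system — 2 states:
  q0 = b.0 + b.0 → ··b··> q1
  q1 = 0 → (no moves)
Trace ⟨a⟩ through P, begin at {p0}:
  [1] a ⇒ {p1}
  — P admits the full trace.
Trace ⟨a⟩ through Q, begin at {q0}:
  [1] a ⇒ ∅ (Q stuck)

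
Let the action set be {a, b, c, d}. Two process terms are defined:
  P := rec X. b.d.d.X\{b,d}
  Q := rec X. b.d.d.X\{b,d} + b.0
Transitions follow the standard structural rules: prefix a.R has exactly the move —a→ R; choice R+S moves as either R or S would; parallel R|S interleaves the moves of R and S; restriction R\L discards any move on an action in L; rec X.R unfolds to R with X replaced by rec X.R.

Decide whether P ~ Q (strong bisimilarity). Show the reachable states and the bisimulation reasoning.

NO

Reachable graph of P (4 states):
  p0 = rec X. b.d.d.X\{b,d} → -b-> p1
  p1 = d.d.(rec X. b.d.d.X\{b,d})\{b,d} → -d-> p2
  p2 = d.(rec X. b.d.d.X\{b,d})\{b,d} → -d-> p3
  p3 = (rec X. b.d.d.X\{b,d})\{b,d} → ∅
Reachable graph of Q (5 states):
  q0 = rec X. b.d.d.X\{b,d} + b.0 → -b-> q1, -b-> q2
  q1 = 0 → ∅
  q2 = d.d.(rec X. b.d.d.X\{b,d} + b.0)\{b,d} → -d-> q3
  q3 = d.(rec X. b.d.d.X\{b,d} + b.0)\{b,d} → -d-> q4
  q4 = (rec X. b.d.d.X\{b,d} + b.0)\{b,d} → ∅
Coarsest stable partition (strong bisimilarity classes):
  B0 = {p0}
  B1 = {p1, q2}
  B2 = {p2, q3}
  B3 = {p3, q1, q4}
  B4 = {q0}
p0 ∈ B0, q0 ∈ B4 → different blocks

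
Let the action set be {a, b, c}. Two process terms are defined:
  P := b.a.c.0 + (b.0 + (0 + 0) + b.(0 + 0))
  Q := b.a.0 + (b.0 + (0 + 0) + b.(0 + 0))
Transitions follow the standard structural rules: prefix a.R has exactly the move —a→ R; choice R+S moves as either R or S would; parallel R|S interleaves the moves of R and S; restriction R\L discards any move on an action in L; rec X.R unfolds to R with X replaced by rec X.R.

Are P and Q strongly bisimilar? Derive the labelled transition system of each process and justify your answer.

LTS(P): 5 reachable states
  p0 = b.a.c.0 + (b.0 + (0 + 0) + b.(0 + 0)) → =b=> p1, =b=> p2, =b=> p3
  p1 = 0 → (no moves)
  p2 = 0 + 0 → (no moves)
  p3 = a.c.0 → =a=> p4
  p4 = c.0 → =c=> p1
LTS(Q): 4 reachable states
  q0 = b.a.0 + (b.0 + (0 + 0) + b.(0 + 0)) → =b=> q1, =b=> q2, =b=> q3
  q1 = 0 → (no moves)
  q2 = 0 + 0 → (no moves)
  q3 = a.0 → =a=> q1
Bisimilarity quotient blocks:
  B0 = {p0}
  B1 = {p3}
  B2 = {p4}
  B3 = {p1, p2, q1, q2}
  B4 = {q0}
  B5 = {q3}
p0 ∈ B0, q0 ∈ B4 → different blocks

P ≁ Q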